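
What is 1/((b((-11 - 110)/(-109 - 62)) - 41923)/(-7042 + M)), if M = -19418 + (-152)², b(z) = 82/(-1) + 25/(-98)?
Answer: 328888/4116515 ≈ 0.079895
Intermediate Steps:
b(z) = -8061/98 (b(z) = 82*(-1) + 25*(-1/98) = -82 - 25/98 = -8061/98)
M = 3686 (M = -19418 + 23104 = 3686)
1/((b((-11 - 110)/(-109 - 62)) - 41923)/(-7042 + M)) = 1/((-8061/98 - 41923)/(-7042 + 3686)) = 1/(-4116515/98/(-3356)) = 1/(-4116515/98*(-1/3356)) = 1/(4116515/328888) = 328888/4116515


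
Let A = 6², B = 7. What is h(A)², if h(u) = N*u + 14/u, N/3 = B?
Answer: 185368225/324 ≈ 5.7212e+5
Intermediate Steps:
N = 21 (N = 3*7 = 21)
A = 36
h(u) = 14/u + 21*u (h(u) = 21*u + 14/u = 14/u + 21*u)
h(A)² = (14/36 + 21*36)² = (14*(1/36) + 756)² = (7/18 + 756)² = (13615/18)² = 185368225/324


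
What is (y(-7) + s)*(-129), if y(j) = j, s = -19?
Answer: 3354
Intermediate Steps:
(y(-7) + s)*(-129) = (-7 - 19)*(-129) = -26*(-129) = 3354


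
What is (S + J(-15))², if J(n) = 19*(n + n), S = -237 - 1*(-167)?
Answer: 409600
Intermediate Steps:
S = -70 (S = -237 + 167 = -70)
J(n) = 38*n (J(n) = 19*(2*n) = 38*n)
(S + J(-15))² = (-70 + 38*(-15))² = (-70 - 570)² = (-640)² = 409600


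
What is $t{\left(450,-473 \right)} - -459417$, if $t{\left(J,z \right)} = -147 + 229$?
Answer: $459499$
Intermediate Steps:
$t{\left(J,z \right)} = 82$
$t{\left(450,-473 \right)} - -459417 = 82 - -459417 = 82 + 459417 = 459499$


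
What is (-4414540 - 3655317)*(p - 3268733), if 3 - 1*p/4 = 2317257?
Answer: 101177841531893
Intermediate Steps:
p = -9269016 (p = 12 - 4*2317257 = 12 - 9269028 = -9269016)
(-4414540 - 3655317)*(p - 3268733) = (-4414540 - 3655317)*(-9269016 - 3268733) = -8069857*(-12537749) = 101177841531893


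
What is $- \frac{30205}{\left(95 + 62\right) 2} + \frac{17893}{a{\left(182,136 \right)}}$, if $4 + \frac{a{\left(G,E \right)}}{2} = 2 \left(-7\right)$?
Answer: $- \frac{3352891}{5652} \approx -593.22$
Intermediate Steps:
$a{\left(G,E \right)} = -36$ ($a{\left(G,E \right)} = -8 + 2 \cdot 2 \left(-7\right) = -8 + 2 \left(-14\right) = -8 - 28 = -36$)
$- \frac{30205}{\left(95 + 62\right) 2} + \frac{17893}{a{\left(182,136 \right)}} = - \frac{30205}{\left(95 + 62\right) 2} + \frac{17893}{-36} = - \frac{30205}{157 \cdot 2} + 17893 \left(- \frac{1}{36}\right) = - \frac{30205}{314} - \frac{17893}{36} = - \frac{3352891}{5652}$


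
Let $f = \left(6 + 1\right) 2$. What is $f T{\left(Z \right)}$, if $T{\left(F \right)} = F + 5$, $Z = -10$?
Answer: $-70$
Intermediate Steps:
$T{\left(F \right)} = 5 + F$
$f = 14$ ($f = 7 \cdot 2 = 14$)
$f T{\left(Z \right)} = 14 \left(5 - 10\right) = 14 \left(-5\right) = -70$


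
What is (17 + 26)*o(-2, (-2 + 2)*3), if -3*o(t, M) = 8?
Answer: -344/3 ≈ -114.67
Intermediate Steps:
o(t, M) = -8/3 (o(t, M) = -1/3*8 = -8/3)
(17 + 26)*o(-2, (-2 + 2)*3) = (17 + 26)*(-8/3) = 43*(-8/3) = -344/3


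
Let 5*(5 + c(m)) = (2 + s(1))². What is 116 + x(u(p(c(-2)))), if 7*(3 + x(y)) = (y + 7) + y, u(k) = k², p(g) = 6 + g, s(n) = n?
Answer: 2906/25 ≈ 116.24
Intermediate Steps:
c(m) = -16/5 (c(m) = -5 + (2 + 1)²/5 = -5 + (⅕)*3² = -5 + (⅕)*9 = -5 + 9/5 = -16/5)
x(y) = -2 + 2*y/7 (x(y) = -3 + ((y + 7) + y)/7 = -3 + ((7 + y) + y)/7 = -3 + (7 + 2*y)/7 = -3 + (1 + 2*y/7) = -2 + 2*y/7)
116 + x(u(p(c(-2)))) = 116 + (-2 + 2*(6 - 16/5)²/7) = 116 + (-2 + 2*(14/5)²/7) = 116 + (-2 + (2/7)*(196/25)) = 116 + (-2 + 56/25) = 116 + 6/25 = 2906/25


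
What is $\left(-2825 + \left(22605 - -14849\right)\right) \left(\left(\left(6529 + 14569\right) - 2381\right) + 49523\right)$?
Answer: $2363082960$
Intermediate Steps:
$\left(-2825 + \left(22605 - -14849\right)\right) \left(\left(\left(6529 + 14569\right) - 2381\right) + 49523\right) = \left(-2825 + \left(22605 + 14849\right)\right) \left(\left(21098 - 2381\right) + 49523\right) = \left(-2825 + 37454\right) \left(18717 + 49523\right) = 34629 \cdot 68240 = 2363082960$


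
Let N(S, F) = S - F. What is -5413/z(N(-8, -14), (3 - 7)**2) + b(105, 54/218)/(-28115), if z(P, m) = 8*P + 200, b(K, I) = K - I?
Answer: -16591159619/760004680 ≈ -21.830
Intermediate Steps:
z(P, m) = 200 + 8*P
-5413/z(N(-8, -14), (3 - 7)**2) + b(105, 54/218)/(-28115) = -5413/(200 + 8*(-8 - 1*(-14))) + (105 - 54/218)/(-28115) = -5413/(200 + 8*(-8 + 14)) + (105 - 54/218)*(-1/28115) = -5413/(200 + 8*6) + (105 - 1*27/109)*(-1/28115) = -5413/(200 + 48) + (105 - 27/109)*(-1/28115) = -5413/248 + (11418/109)*(-1/28115) = -5413*1/248 - 11418/3064535 = -5413/248 - 11418/3064535 = -16591159619/760004680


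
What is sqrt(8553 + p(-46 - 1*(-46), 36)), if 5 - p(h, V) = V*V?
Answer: sqrt(7262) ≈ 85.217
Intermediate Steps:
p(h, V) = 5 - V**2 (p(h, V) = 5 - V*V = 5 - V**2)
sqrt(8553 + p(-46 - 1*(-46), 36)) = sqrt(8553 + (5 - 1*36**2)) = sqrt(8553 + (5 - 1*1296)) = sqrt(8553 + (5 - 1296)) = sqrt(8553 - 1291) = sqrt(7262)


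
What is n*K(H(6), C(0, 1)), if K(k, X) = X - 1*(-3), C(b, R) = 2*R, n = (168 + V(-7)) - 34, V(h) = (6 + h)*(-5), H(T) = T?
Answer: 695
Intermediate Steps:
V(h) = -30 - 5*h
n = 139 (n = (168 + (-30 - 5*(-7))) - 34 = (168 + (-30 + 35)) - 34 = (168 + 5) - 34 = 173 - 34 = 139)
K(k, X) = 3 + X (K(k, X) = X + 3 = 3 + X)
n*K(H(6), C(0, 1)) = 139*(3 + 2*1) = 139*(3 + 2) = 139*5 = 695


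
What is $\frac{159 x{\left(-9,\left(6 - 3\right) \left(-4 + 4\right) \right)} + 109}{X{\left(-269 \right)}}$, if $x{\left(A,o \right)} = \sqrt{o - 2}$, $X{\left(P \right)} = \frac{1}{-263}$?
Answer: $-28667 - 41817 i \sqrt{2} \approx -28667.0 - 59138.0 i$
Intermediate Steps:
$X{\left(P \right)} = - \frac{1}{263}$
$x{\left(A,o \right)} = \sqrt{-2 + o}$
$\frac{159 x{\left(-9,\left(6 - 3\right) \left(-4 + 4\right) \right)} + 109}{X{\left(-269 \right)}} = \frac{159 \sqrt{-2 + \left(6 - 3\right) \left(-4 + 4\right)} + 109}{- \frac{1}{263}} = \left(159 \sqrt{-2 + 3 \cdot 0} + 109\right) \left(-263\right) = \left(159 \sqrt{-2 + 0} + 109\right) \left(-263\right) = \left(159 \sqrt{-2} + 109\right) \left(-263\right) = \left(159 i \sqrt{2} + 109\right) \left(-263\right) = \left(109 + 159 i \sqrt{2}\right) \left(-263\right) = -28667 - 41817 i \sqrt{2}$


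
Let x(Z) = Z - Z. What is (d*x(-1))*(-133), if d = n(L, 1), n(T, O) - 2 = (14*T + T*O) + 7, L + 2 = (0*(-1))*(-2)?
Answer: 0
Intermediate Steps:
x(Z) = 0
L = -2 (L = -2 + (0*(-1))*(-2) = -2 + 0*(-2) = -2 + 0 = -2)
n(T, O) = 9 + 14*T + O*T (n(T, O) = 2 + ((14*T + T*O) + 7) = 2 + ((14*T + O*T) + 7) = 2 + (7 + 14*T + O*T) = 9 + 14*T + O*T)
d = -21 (d = 9 + 14*(-2) + 1*(-2) = 9 - 28 - 2 = -21)
(d*x(-1))*(-133) = -21*0*(-133) = 0*(-133) = 0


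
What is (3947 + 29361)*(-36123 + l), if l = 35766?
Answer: -11890956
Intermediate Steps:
(3947 + 29361)*(-36123 + l) = (3947 + 29361)*(-36123 + 35766) = 33308*(-357) = -11890956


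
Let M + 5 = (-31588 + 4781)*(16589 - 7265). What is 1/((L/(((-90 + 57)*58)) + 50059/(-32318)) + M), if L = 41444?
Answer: -2262/565383498409 ≈ -4.0008e-9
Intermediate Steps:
M = -249948473 (M = -5 + (-31588 + 4781)*(16589 - 7265) = -5 - 26807*9324 = -5 - 249948468 = -249948473)
1/((L/(((-90 + 57)*58)) + 50059/(-32318)) + M) = 1/((41444/(((-90 + 57)*58)) + 50059/(-32318)) - 249948473) = 1/((41444/((-33*58)) + 50059*(-1/32318)) - 249948473) = 1/((41444/(-1914) - 443/286) - 249948473) = 1/((41444*(-1/1914) - 443/286) - 249948473) = 1/((-20722/957 - 443/286) - 249948473) = 1/(-52483/2262 - 249948473) = 1/(-565383498409/2262) = -2262/565383498409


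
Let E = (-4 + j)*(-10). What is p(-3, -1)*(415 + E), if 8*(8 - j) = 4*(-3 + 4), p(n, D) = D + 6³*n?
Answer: -246620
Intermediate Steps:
p(n, D) = D + 216*n
j = 15/2 (j = 8 - (-3 + 4)/2 = 8 - 1/2 = 8 - ⅛*4 = 8 - ½ = 15/2 ≈ 7.5000)
E = -35 (E = (-4 + 15/2)*(-10) = (7/2)*(-10) = -35)
p(-3, -1)*(415 + E) = (-1 + 216*(-3))*(415 - 35) = (-1 - 648)*380 = -649*380 = -246620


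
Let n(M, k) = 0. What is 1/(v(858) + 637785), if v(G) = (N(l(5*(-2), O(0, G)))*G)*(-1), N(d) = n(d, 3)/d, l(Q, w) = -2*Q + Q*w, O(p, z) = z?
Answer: 1/637785 ≈ 1.5679e-6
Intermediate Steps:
N(d) = 0 (N(d) = 0/d = 0)
v(G) = 0 (v(G) = (0*G)*(-1) = 0*(-1) = 0)
1/(v(858) + 637785) = 1/(0 + 637785) = 1/637785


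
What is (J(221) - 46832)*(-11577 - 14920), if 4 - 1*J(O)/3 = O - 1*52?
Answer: 1254023519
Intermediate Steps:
J(O) = 168 - 3*O (J(O) = 12 - 3*(O - 1*52) = 12 - 3*(O - 52) = 12 - 3*(-52 + O) = 12 + (156 - 3*O) = 168 - 3*O)
(J(221) - 46832)*(-11577 - 14920) = ((168 - 3*221) - 46832)*(-11577 - 14920) = ((168 - 663) - 46832)*(-26497) = (-495 - 46832)*(-26497) = -47327*(-26497) = 1254023519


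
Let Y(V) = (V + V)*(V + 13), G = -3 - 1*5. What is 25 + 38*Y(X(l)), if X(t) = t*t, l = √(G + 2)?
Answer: -3167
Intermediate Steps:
G = -8 (G = -3 - 5 = -8)
l = I*√6 (l = √(-8 + 2) = √(-6) = I*√6 ≈ 2.4495*I)
X(t) = t²
Y(V) = 2*V*(13 + V) (Y(V) = (2*V)*(13 + V) = 2*V*(13 + V))
25 + 38*Y(X(l)) = 25 + 38*(2*(I*√6)²*(13 + (I*√6)²)) = 25 + 38*(2*(-6)*(13 - 6)) = 25 + 38*(2*(-6)*7) = 25 + 38*(-84) = 25 - 3192 = -3167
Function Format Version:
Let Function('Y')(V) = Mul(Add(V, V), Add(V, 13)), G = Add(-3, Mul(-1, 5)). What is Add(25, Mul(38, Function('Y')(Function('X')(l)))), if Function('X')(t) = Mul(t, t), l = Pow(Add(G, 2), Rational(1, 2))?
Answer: -3167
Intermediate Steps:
G = -8 (G = Add(-3, -5) = -8)
l = Mul(I, Pow(6, Rational(1, 2))) (l = Pow(Add(-8, 2), Rational(1, 2)) = Pow(-6, Rational(1, 2)) = Mul(I, Pow(6, Rational(1, 2))) ≈ Mul(2.4495, I))
Function('X')(t) = Pow(t, 2)
Function('Y')(V) = Mul(2, V, Add(13, V)) (Function('Y')(V) = Mul(Mul(2, V), Add(13, V)) = Mul(2, V, Add(13, V)))
Add(25, Mul(38, Function('Y')(Function('X')(l)))) = Add(25, Mul(38, Mul(2, Pow(Mul(I, Pow(6, Rational(1, 2))), 2), Add(13, Pow(Mul(I, Pow(6, Rational(1, 2))), 2))))) = Add(25, Mul(38, Mul(2, -6, Add(13, -6)))) = Add(25, Mul(38, Mul(2, -6, 7))) = Add(25, Mul(38, -84)) = Add(25, -3192) = -3167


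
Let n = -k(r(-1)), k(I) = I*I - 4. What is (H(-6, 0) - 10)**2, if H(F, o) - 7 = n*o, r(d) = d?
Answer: 9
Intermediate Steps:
k(I) = -4 + I**2 (k(I) = I**2 - 4 = -4 + I**2)
n = 3 (n = -(-4 + (-1)**2) = -(-4 + 1) = -1*(-3) = 3)
H(F, o) = 7 + 3*o
(H(-6, 0) - 10)**2 = ((7 + 3*0) - 10)**2 = ((7 + 0) - 10)**2 = (7 - 10)**2 = (-3)**2 = 9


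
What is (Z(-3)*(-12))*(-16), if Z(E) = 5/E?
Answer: -320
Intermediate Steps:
(Z(-3)*(-12))*(-16) = ((5/(-3))*(-12))*(-16) = ((5*(-1/3))*(-12))*(-16) = -5/3*(-12)*(-16) = 20*(-16) = -320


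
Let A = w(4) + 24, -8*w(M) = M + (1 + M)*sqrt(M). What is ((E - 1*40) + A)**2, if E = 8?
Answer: 1521/16 ≈ 95.063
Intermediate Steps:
w(M) = -M/8 - sqrt(M)*(1 + M)/8 (w(M) = -(M + (1 + M)*sqrt(M))/8 = -(M + sqrt(M)*(1 + M))/8 = -M/8 - sqrt(M)*(1 + M)/8)
A = 89/4 (A = (-1/8*4 - sqrt(4)/8 - 4**(3/2)/8) + 24 = (-1/2 - 1/8*2 - 1/8*8) + 24 = (-1/2 - 1/4 - 1) + 24 = -7/4 + 24 = 89/4 ≈ 22.250)
((E - 1*40) + A)**2 = ((8 - 1*40) + 89/4)**2 = ((8 - 40) + 89/4)**2 = (-32 + 89/4)**2 = (-39/4)**2 = 1521/16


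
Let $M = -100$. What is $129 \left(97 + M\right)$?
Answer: $-387$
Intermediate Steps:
$129 \left(97 + M\right) = 129 \left(97 - 100\right) = 129 \left(-3\right) = -387$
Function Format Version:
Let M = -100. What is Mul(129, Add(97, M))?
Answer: -387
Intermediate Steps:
Mul(129, Add(97, M)) = Mul(129, Add(97, -100)) = Mul(129, -3) = -387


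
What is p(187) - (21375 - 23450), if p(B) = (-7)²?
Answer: 2124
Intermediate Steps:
p(B) = 49
p(187) - (21375 - 23450) = 49 - (21375 - 23450) = 49 - 1*(-2075) = 49 + 2075 = 2124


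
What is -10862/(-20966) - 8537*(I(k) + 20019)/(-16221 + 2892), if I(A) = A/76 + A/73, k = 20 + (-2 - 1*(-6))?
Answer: 828361647356950/64600869003 ≈ 12823.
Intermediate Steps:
k = 24 (k = 20 + (-2 + 6) = 20 + 4 = 24)
I(A) = 149*A/5548 (I(A) = A*(1/76) + A*(1/73) = A/76 + A/73 = 149*A/5548)
-10862/(-20966) - 8537*(I(k) + 20019)/(-16221 + 2892) = -10862/(-20966) - 8537*((149/5548)*24 + 20019)/(-16221 + 2892) = -10862*(-1/20966) - 8537/((-13329/(894/1387 + 20019))) = 5431/10483 - 8537/((-13329/27767247/1387)) = 5431/10483 - 8537/((-13329*1387/27767247)) = 5431/10483 - 8537/(-6162441/9255749) = 5431/10483 - 8537*(-9255749/6162441) = 5431/10483 + 79016329213/6162441 = 828361647356950/64600869003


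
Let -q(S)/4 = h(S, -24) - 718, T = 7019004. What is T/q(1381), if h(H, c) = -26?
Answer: 584917/248 ≈ 2358.5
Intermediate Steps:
q(S) = 2976 (q(S) = -4*(-26 - 718) = -4*(-744) = 2976)
T/q(1381) = 7019004/2976 = 7019004*(1/2976) = 584917/248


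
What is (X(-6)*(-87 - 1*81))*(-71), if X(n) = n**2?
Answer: 429408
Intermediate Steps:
(X(-6)*(-87 - 1*81))*(-71) = ((-6)**2*(-87 - 1*81))*(-71) = (36*(-87 - 81))*(-71) = (36*(-168))*(-71) = -6048*(-71) = 429408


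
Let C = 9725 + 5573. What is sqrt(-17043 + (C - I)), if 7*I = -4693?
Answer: I*sqrt(52654)/7 ≈ 32.781*I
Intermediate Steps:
I = -4693/7 (I = (1/7)*(-4693) = -4693/7 ≈ -670.43)
C = 15298
sqrt(-17043 + (C - I)) = sqrt(-17043 + (15298 - 1*(-4693/7))) = sqrt(-17043 + (15298 + 4693/7)) = sqrt(-17043 + 111779/7) = sqrt(-7522/7) = I*sqrt(52654)/7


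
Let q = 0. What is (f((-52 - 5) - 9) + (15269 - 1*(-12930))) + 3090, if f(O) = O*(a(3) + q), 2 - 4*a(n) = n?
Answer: 62611/2 ≈ 31306.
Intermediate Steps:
a(n) = ½ - n/4
f(O) = -O/4 (f(O) = O*((½ - ¼*3) + 0) = O*((½ - ¾) + 0) = O*(-¼ + 0) = O*(-¼) = -O/4)
(f((-52 - 5) - 9) + (15269 - 1*(-12930))) + 3090 = (-((-52 - 5) - 9)/4 + (15269 - 1*(-12930))) + 3090 = (-(-57 - 9)/4 + (15269 + 12930)) + 3090 = (-¼*(-66) + 28199) + 3090 = (33/2 + 28199) + 3090 = 56431/2 + 3090 = 62611/2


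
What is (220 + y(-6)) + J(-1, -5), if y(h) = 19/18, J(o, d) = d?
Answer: 3889/18 ≈ 216.06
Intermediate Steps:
y(h) = 19/18 (y(h) = 19*(1/18) = 19/18)
(220 + y(-6)) + J(-1, -5) = (220 + 19/18) - 5 = 3979/18 - 5 = 3889/18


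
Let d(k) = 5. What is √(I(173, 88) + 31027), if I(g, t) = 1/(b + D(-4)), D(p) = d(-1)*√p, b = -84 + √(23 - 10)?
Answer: √((-2606267 + 31027*√13 + 310270*I)/(-84 + √13 + 10*I)) ≈ 176.14 - 0.e-6*I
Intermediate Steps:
b = -84 + √13 ≈ -80.394
D(p) = 5*√p
I(g, t) = 1/(-84 + √13 + 10*I) (I(g, t) = 1/((-84 + √13) + 5*√(-4)) = 1/((-84 + √13) + 5*(2*I)) = 1/((-84 + √13) + 10*I) = 1/(-84 + √13 + 10*I))
√(I(173, 88) + 31027) = √(1/(-84 + √13 + 10*I) + 31027) = √(31027 + 1/(-84 + √13 + 10*I))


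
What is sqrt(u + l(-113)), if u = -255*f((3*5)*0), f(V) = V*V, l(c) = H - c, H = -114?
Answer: I ≈ 1.0*I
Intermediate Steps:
l(c) = -114 - c
f(V) = V**2
u = 0 (u = -255*((3*5)*0)**2 = -255*(15*0)**2 = -255*0**2 = -255*0 = 0)
sqrt(u + l(-113)) = sqrt(0 + (-114 - 1*(-113))) = sqrt(0 + (-114 + 113)) = sqrt(0 - 1) = sqrt(-1) = I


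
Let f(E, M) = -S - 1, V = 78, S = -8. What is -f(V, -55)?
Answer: -7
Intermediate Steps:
f(E, M) = 7 (f(E, M) = -1*(-8) - 1 = 8 - 1 = 7)
-f(V, -55) = -1*7 = -7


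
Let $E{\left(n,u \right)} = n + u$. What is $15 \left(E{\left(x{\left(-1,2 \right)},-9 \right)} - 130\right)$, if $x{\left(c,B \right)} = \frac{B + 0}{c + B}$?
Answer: $-2055$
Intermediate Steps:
$x{\left(c,B \right)} = \frac{B}{B + c}$
$15 \left(E{\left(x{\left(-1,2 \right)},-9 \right)} - 130\right) = 15 \left(\left(\frac{2}{2 - 1} - 9\right) - 130\right) = 15 \left(\left(\frac{2}{1} - 9\right) - 130\right) = 15 \left(\left(2 \cdot 1 - 9\right) - 130\right) = 15 \left(\left(2 - 9\right) - 130\right) = 15 \left(-7 - 130\right) = 15 \left(-137\right) = -2055$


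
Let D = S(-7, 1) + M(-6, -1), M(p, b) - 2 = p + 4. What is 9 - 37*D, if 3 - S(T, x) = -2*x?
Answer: -176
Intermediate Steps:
M(p, b) = 6 + p (M(p, b) = 2 + (p + 4) = 2 + (4 + p) = 6 + p)
S(T, x) = 3 + 2*x (S(T, x) = 3 - (-2)*x = 3 + 2*x)
D = 5 (D = (3 + 2*1) + (6 - 6) = (3 + 2) + 0 = 5 + 0 = 5)
9 - 37*D = 9 - 37*5 = 9 - 185 = -176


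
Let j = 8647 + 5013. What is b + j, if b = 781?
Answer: 14441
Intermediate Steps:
j = 13660
b + j = 781 + 13660 = 14441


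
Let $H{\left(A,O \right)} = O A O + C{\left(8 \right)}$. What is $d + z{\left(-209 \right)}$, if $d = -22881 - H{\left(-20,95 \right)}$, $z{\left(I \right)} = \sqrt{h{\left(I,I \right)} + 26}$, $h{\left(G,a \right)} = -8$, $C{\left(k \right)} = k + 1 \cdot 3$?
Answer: $157608 + 3 \sqrt{2} \approx 1.5761 \cdot 10^{5}$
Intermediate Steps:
$C{\left(k \right)} = 3 + k$ ($C{\left(k \right)} = k + 3 = 3 + k$)
$H{\left(A,O \right)} = 11 + A O^{2}$ ($H{\left(A,O \right)} = O A O + \left(3 + 8\right) = A O O + 11 = A O^{2} + 11 = 11 + A O^{2}$)
$z{\left(I \right)} = 3 \sqrt{2}$ ($z{\left(I \right)} = \sqrt{-8 + 26} = \sqrt{18} = 3 \sqrt{2}$)
$d = 157608$ ($d = -22881 - \left(11 - 20 \cdot 95^{2}\right) = -22881 - \left(11 - 180500\right) = -22881 - -180489 = -22881 + 180489 = 157608$)
$d + z{\left(-209 \right)} = 157608 + 3 \sqrt{2}$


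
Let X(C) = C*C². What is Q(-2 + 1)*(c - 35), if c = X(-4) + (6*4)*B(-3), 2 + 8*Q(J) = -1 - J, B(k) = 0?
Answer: 99/4 ≈ 24.750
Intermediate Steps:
X(C) = C³
Q(J) = -3/8 - J/8 (Q(J) = -¼ + (-1 - J)/8 = -¼ + (-⅛ - J/8) = -3/8 - J/8)
c = -64 (c = (-4)³ + (6*4)*0 = -64 + 24*0 = -64 + 0 = -64)
Q(-2 + 1)*(c - 35) = (-3/8 - (-2 + 1)/8)*(-64 - 35) = (-3/8 - ⅛*(-1))*(-99) = (-3/8 + ⅛)*(-99) = -¼*(-99) = 99/4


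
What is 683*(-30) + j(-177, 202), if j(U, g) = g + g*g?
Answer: 20516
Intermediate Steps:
j(U, g) = g + g²
683*(-30) + j(-177, 202) = 683*(-30) + 202*(1 + 202) = -20490 + 202*203 = -20490 + 41006 = 20516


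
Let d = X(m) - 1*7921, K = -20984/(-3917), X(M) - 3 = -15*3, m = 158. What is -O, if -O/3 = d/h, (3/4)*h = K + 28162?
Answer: -280719639/441326152 ≈ -0.63608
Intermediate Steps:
X(M) = -42 (X(M) = 3 - 15*3 = 3 - 45 = -42)
K = 20984/3917 (K = -20984*(-1/3917) = 20984/3917 ≈ 5.3572)
h = 441326152/11751 (h = 4*(20984/3917 + 28162)/3 = (4/3)*(110331538/3917) = 441326152/11751 ≈ 37557.)
d = -7963 (d = -42 - 1*7921 = -42 - 7921 = -7963)
O = 280719639/441326152 (O = -(-23889)/441326152/11751 = -(-23889)*11751/441326152 = -3*(-93573213/441326152) = 280719639/441326152 ≈ 0.63608)
-O = -1*280719639/441326152 = -280719639/441326152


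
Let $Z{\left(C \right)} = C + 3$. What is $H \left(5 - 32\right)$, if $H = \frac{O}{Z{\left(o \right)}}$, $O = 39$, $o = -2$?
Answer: $-1053$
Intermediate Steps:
$Z{\left(C \right)} = 3 + C$
$H = 39$ ($H = \frac{39}{3 - 2} = \frac{39}{1} = 39 \cdot 1 = 39$)
$H \left(5 - 32\right) = 39 \left(5 - 32\right) = 39 \left(-27\right) = -1053$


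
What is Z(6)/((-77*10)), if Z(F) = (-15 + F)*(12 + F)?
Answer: 81/385 ≈ 0.21039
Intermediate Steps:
Z(6)/((-77*10)) = (-180 + 6² - 3*6)/((-77*10)) = (-180 + 36 - 18)/(-770) = -162*(-1/770) = 81/385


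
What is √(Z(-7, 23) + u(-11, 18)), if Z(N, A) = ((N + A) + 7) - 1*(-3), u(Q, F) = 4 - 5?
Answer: 5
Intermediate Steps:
u(Q, F) = -1
Z(N, A) = 10 + A + N (Z(N, A) = ((A + N) + 7) + 3 = (7 + A + N) + 3 = 10 + A + N)
√(Z(-7, 23) + u(-11, 18)) = √((10 + 23 - 7) - 1) = √(26 - 1) = √25 = 5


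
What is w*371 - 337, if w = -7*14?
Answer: -36695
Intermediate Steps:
w = -98
w*371 - 337 = -98*371 - 337 = -36358 - 337 = -36695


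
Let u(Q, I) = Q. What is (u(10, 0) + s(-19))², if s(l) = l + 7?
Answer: 4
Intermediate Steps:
s(l) = 7 + l
(u(10, 0) + s(-19))² = (10 + (7 - 19))² = (10 - 12)² = (-2)² = 4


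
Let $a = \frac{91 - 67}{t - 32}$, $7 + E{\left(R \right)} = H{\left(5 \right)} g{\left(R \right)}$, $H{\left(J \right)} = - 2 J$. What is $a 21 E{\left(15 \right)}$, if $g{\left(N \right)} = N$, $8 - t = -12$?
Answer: $6594$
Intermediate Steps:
$t = 20$ ($t = 8 - -12 = 8 + 12 = 20$)
$E{\left(R \right)} = -7 - 10 R$ ($E{\left(R \right)} = -7 + \left(-2\right) 5 R = -7 - 10 R$)
$a = -2$ ($a = \frac{91 - 67}{20 - 32} = \frac{24}{-12} = 24 \left(- \frac{1}{12}\right) = -2$)
$a 21 E{\left(15 \right)} = \left(-2\right) 21 \left(-7 - 150\right) = - 42 \left(-7 - 150\right) = \left(-42\right) \left(-157\right) = 6594$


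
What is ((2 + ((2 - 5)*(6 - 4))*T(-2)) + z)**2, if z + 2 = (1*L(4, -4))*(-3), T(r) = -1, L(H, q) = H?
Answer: 36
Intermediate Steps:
z = -14 (z = -2 + (1*4)*(-3) = -2 + 4*(-3) = -2 - 12 = -14)
((2 + ((2 - 5)*(6 - 4))*T(-2)) + z)**2 = ((2 + ((2 - 5)*(6 - 4))*(-1)) - 14)**2 = ((2 - 3*2*(-1)) - 14)**2 = ((2 - 6*(-1)) - 14)**2 = ((2 + 6) - 14)**2 = (8 - 14)**2 = (-6)**2 = 36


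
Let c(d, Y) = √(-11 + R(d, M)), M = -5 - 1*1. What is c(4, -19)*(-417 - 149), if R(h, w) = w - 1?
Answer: -1698*I*√2 ≈ -2401.3*I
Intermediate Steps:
M = -6 (M = -5 - 1 = -6)
R(h, w) = -1 + w
c(d, Y) = 3*I*√2 (c(d, Y) = √(-11 + (-1 - 6)) = √(-11 - 7) = √(-18) = 3*I*√2)
c(4, -19)*(-417 - 149) = (3*I*√2)*(-417 - 149) = (3*I*√2)*(-566) = -1698*I*√2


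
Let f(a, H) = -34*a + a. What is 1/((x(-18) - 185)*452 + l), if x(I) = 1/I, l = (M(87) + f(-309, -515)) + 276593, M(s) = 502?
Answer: 9/1832822 ≈ 4.9105e-6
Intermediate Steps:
f(a, H) = -33*a
l = 287292 (l = (502 - 33*(-309)) + 276593 = (502 + 10197) + 276593 = 10699 + 276593 = 287292)
1/((x(-18) - 185)*452 + l) = 1/((1/(-18) - 185)*452 + 287292) = 1/((-1/18 - 185)*452 + 287292) = 1/(-3331/18*452 + 287292) = 1/(-752806/9 + 287292) = 1/(1832822/9) = 9/1832822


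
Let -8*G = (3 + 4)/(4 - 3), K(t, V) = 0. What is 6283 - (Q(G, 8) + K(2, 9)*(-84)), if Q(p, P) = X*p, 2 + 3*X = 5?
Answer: 50271/8 ≈ 6283.9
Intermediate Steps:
X = 1 (X = -2/3 + (1/3)*5 = -2/3 + 5/3 = 1)
G = -7/8 (G = -(3 + 4)/(8*(4 - 3)) = -7/(8*1) = -7/8 ≈ -0.87500)
Q(p, P) = p (Q(p, P) = 1*p = p)
6283 - (Q(G, 8) + K(2, 9)*(-84)) = 6283 - (-7/8 + 0*(-84)) = 6283 - (-7/8 + 0) = 6283 - 1*(-7/8) = 6283 + 7/8 = 50271/8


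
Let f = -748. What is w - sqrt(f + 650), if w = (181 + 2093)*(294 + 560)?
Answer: 1941996 - 7*I*sqrt(2) ≈ 1.942e+6 - 9.8995*I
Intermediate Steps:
w = 1941996 (w = 2274*854 = 1941996)
w - sqrt(f + 650) = 1941996 - sqrt(-748 + 650) = 1941996 - sqrt(-98) = 1941996 - 7*I*sqrt(2)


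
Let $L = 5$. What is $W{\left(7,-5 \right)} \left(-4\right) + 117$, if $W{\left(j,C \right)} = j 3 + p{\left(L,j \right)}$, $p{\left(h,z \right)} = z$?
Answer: $5$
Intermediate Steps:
$W{\left(j,C \right)} = 4 j$ ($W{\left(j,C \right)} = j 3 + j = 3 j + j = 4 j$)
$W{\left(7,-5 \right)} \left(-4\right) + 117 = 4 \cdot 7 \left(-4\right) + 117 = 28 \left(-4\right) + 117 = -112 + 117 = 5$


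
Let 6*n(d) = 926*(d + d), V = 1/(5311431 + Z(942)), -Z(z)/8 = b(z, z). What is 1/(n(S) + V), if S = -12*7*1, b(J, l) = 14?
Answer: -5311319/137711879031 ≈ -3.8568e-5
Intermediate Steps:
Z(z) = -112 (Z(z) = -8*14 = -112)
S = -84 (S = -84*1 = -84)
V = 1/5311319 (V = 1/(5311431 - 112) = 1/5311319 ≈ 1.8828e-7)
n(d) = 926*d/3 (n(d) = (926*(d + d))/6 = (926*(2*d))/6 = (1852*d)/6 = 926*d/3)
1/(n(S) + V) = 1/((926/3)*(-84) + 1/5311319) = 1/(-25928 + 1/5311319) = 1/(-137711879031/5311319) = -5311319/137711879031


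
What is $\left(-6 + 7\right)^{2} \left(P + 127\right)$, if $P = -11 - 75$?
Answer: $41$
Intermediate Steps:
$P = -86$ ($P = -11 - 75 = -86$)
$\left(-6 + 7\right)^{2} \left(P + 127\right) = \left(-6 + 7\right)^{2} \left(-86 + 127\right) = 1^{2} \cdot 41 = 1 \cdot 41 = 41$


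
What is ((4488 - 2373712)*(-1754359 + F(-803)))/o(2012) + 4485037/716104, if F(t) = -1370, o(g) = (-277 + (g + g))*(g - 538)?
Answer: 45133538259919495/59925731032 ≈ 7.5316e+5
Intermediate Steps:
o(g) = (-538 + g)*(-277 + 2*g) (o(g) = (-277 + 2*g)*(-538 + g) = (-538 + g)*(-277 + 2*g))
((4488 - 2373712)*(-1754359 + F(-803)))/o(2012) + 4485037/716104 = ((4488 - 2373712)*(-1754359 - 1370))/(149026 - 1353*2012 + 2*2012²) + 4485037/716104 = (-2369224*(-1755729))/(149026 - 2722236 + 2*4048144) + 4485037*(1/716104) = 4159715284296/(149026 - 2722236 + 8096288) + 4485037/716104 = 4159715284296/5523078 + 4485037/716104 = 4159715284296*(1/5523078) + 4485037/716104 = 63025989156/83683 + 4485037/716104 = 45133538259919495/59925731032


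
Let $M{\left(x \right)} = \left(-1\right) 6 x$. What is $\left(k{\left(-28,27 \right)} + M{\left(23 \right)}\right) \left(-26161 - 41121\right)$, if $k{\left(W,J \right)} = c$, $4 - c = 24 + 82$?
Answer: $16147680$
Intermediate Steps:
$c = -102$ ($c = 4 - \left(24 + 82\right) = 4 - 106 = -102$)
$k{\left(W,J \right)} = -102$
$M{\left(x \right)} = - 6 x$
$\left(k{\left(-28,27 \right)} + M{\left(23 \right)}\right) \left(-26161 - 41121\right) = \left(-102 - 138\right) \left(-26161 - 41121\right) = \left(-102 - 138\right) \left(-67282\right) = \left(-240\right) \left(-67282\right) = 16147680$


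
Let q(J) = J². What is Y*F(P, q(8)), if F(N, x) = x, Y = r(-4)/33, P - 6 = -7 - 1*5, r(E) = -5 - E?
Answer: -64/33 ≈ -1.9394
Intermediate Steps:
P = -6 (P = 6 + (-7 - 1*5) = 6 + (-7 - 5) = 6 - 12 = -6)
Y = -1/33 (Y = (-5 - 1*(-4))/33 = (-5 + 4)*(1/33) = -1*1/33 = -1/33 ≈ -0.030303)
Y*F(P, q(8)) = -1/33*8² = -1/33*64 = -64/33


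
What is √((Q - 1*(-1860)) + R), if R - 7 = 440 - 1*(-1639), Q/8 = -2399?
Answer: 33*I*√14 ≈ 123.47*I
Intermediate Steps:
Q = -19192 (Q = 8*(-2399) = -19192)
R = 2086 (R = 7 + (440 - 1*(-1639)) = 7 + (440 + 1639) = 7 + 2079 = 2086)
√((Q - 1*(-1860)) + R) = √((-19192 - 1*(-1860)) + 2086) = √((-19192 + 1860) + 2086) = √(-17332 + 2086) = √(-15246) = 33*I*√14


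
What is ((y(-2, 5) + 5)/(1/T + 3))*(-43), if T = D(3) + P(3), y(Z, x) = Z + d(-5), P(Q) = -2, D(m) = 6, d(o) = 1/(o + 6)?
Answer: -688/13 ≈ -52.923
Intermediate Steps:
d(o) = 1/(6 + o)
y(Z, x) = 1 + Z (y(Z, x) = Z + 1/(6 - 5) = Z + 1/1 = Z + 1 = 1 + Z)
T = 4 (T = 6 - 2 = 4)
((y(-2, 5) + 5)/(1/T + 3))*(-43) = (((1 - 2) + 5)/(1/4 + 3))*(-43) = ((-1 + 5)/(¼ + 3))*(-43) = (4/(13/4))*(-43) = (4*(4/13))*(-43) = (16/13)*(-43) = -688/13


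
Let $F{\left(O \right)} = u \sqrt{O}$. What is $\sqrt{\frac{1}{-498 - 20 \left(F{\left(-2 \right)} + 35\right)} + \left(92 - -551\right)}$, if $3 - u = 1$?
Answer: $\frac{\sqrt{2} \sqrt{\frac{770313 + 25720 i \sqrt{2}}{599 + 20 i \sqrt{2}}}}{2} \approx 25.357 + 7.7546 \cdot 10^{-7} i$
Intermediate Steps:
$u = 2$ ($u = 3 - 1 = 2$)
$F{\left(O \right)} = 2 \sqrt{O}$
$\sqrt{\frac{1}{-498 - 20 \left(F{\left(-2 \right)} + 35\right)} + \left(92 - -551\right)} = \sqrt{\frac{1}{-498 - 20 \left(2 \sqrt{-2} + 35\right)} + \left(92 - -551\right)} = \sqrt{\frac{1}{-498 - 20 \left(2 i \sqrt{2} + 35\right)} + \left(92 + 551\right)} = \sqrt{\frac{1}{-498 - 20 \left(2 i \sqrt{2} + 35\right)} + 643} = \sqrt{\frac{1}{-498 - 20 \left(35 + 2 i \sqrt{2}\right)} + 643} = \sqrt{\frac{1}{-498 - \left(700 + 40 i \sqrt{2}\right)} + 643} = \sqrt{\frac{1}{-1198 - 40 i \sqrt{2}} + 643} = \sqrt{643 + \frac{1}{-1198 - 40 i \sqrt{2}}}$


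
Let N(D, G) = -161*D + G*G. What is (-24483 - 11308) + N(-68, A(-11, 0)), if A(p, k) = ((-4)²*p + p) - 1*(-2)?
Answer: 9382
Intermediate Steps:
A(p, k) = 2 + 17*p (A(p, k) = (16*p + p) + 2 = 17*p + 2 = 2 + 17*p)
N(D, G) = G² - 161*D (N(D, G) = -161*D + G² = G² - 161*D)
(-24483 - 11308) + N(-68, A(-11, 0)) = (-24483 - 11308) + ((2 + 17*(-11))² - 161*(-68)) = -35791 + ((2 - 187)² + 10948) = -35791 + ((-185)² + 10948) = -35791 + (34225 + 10948) = -35791 + 45173 = 9382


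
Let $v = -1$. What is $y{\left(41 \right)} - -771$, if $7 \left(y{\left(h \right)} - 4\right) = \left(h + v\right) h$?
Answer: $\frac{7065}{7} \approx 1009.3$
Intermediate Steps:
$y{\left(h \right)} = 4 + \frac{h \left(-1 + h\right)}{7}$ ($y{\left(h \right)} = 4 + \frac{\left(h - 1\right) h}{7} = 4 + \frac{\left(-1 + h\right) h}{7} = 4 + \frac{h \left(-1 + h\right)}{7}$)
$y{\left(41 \right)} - -771 = \left(4 - \frac{41}{7} + \frac{41^{2}}{7}\right) - -771 = \left(4 - \frac{41}{7} + \frac{1}{7} \cdot 1681\right) + 771 = \left(4 - \frac{41}{7} + \frac{1681}{7}\right) + 771 = \frac{1668}{7} + 771 = \frac{7065}{7}$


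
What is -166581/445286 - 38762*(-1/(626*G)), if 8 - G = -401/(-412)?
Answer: 3404651367557/403489229610 ≈ 8.4380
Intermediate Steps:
G = 2895/412 (G = 8 - (-401)/(-412) = 8 - (-401)*(-1)/412 = 8 - 1*401/412 = 8 - 401/412 = 2895/412 ≈ 7.0267)
-166581/445286 - 38762*(-1/(626*G)) = -166581/445286 - 38762/((2895/412)*(-626)) = -166581*1/445286 - 38762/(-906135/206) = -166581/445286 - 38762*(-206/906135) = -166581/445286 + 7984972/906135 = 3404651367557/403489229610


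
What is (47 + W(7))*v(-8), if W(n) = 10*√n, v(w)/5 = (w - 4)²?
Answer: 33840 + 7200*√7 ≈ 52889.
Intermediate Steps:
v(w) = 5*(-4 + w)² (v(w) = 5*(w - 4)² = 5*(-4 + w)²)
(47 + W(7))*v(-8) = (47 + 10*√7)*(5*(-4 - 8)²) = (47 + 10*√7)*(5*(-12)²) = (47 + 10*√7)*(5*144) = (47 + 10*√7)*720 = 33840 + 7200*√7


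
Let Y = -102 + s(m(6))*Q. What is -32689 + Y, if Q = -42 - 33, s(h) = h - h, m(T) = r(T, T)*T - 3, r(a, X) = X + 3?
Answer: -32791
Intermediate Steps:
r(a, X) = 3 + X
m(T) = -3 + T*(3 + T) (m(T) = (3 + T)*T - 3 = T*(3 + T) - 3 = -3 + T*(3 + T))
s(h) = 0
Q = -75
Y = -102 (Y = -102 + 0*(-75) = -102 + 0 = -102)
-32689 + Y = -32689 - 102 = -32791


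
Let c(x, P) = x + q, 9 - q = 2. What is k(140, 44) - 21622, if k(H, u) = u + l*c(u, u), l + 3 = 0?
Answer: -21731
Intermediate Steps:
q = 7 (q = 9 - 1*2 = 9 - 2 = 7)
l = -3 (l = -3 + 0 = -3)
c(x, P) = 7 + x (c(x, P) = x + 7 = 7 + x)
k(H, u) = -21 - 2*u (k(H, u) = u - 3*(7 + u) = u + (-21 - 3*u) = -21 - 2*u)
k(140, 44) - 21622 = (-21 - 2*44) - 21622 = (-21 - 88) - 21622 = -109 - 21622 = -21731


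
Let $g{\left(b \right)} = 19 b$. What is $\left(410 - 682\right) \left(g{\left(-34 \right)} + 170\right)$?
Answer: $129472$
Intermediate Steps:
$\left(410 - 682\right) \left(g{\left(-34 \right)} + 170\right) = \left(410 - 682\right) \left(19 \left(-34\right) + 170\right) = \left(410 - 682\right) \left(-646 + 170\right) = \left(-272\right) \left(-476\right) = 129472$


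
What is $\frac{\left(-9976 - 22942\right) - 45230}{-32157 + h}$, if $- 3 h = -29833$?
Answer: $\frac{117222}{33319} \approx 3.5182$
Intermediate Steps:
$h = \frac{29833}{3}$ ($h = \left(- \frac{1}{3}\right) \left(-29833\right) = \frac{29833}{3} \approx 9944.3$)
$\frac{\left(-9976 - 22942\right) - 45230}{-32157 + h} = \frac{\left(-9976 - 22942\right) - 45230}{-32157 + \frac{29833}{3}} = \frac{\left(-9976 - 22942\right) - 45230}{- \frac{66638}{3}} = \left(-32918 - 45230\right) \left(- \frac{3}{66638}\right) = \left(-78148\right) \left(- \frac{3}{66638}\right) = \frac{117222}{33319}$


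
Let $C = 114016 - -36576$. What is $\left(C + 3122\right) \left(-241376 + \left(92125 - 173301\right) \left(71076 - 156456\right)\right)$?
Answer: $1065324945881856$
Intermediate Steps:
$C = 150592$ ($C = 114016 + 36576 = 150592$)
$\left(C + 3122\right) \left(-241376 + \left(92125 - 173301\right) \left(71076 - 156456\right)\right) = \left(150592 + 3122\right) \left(-241376 + \left(92125 - 173301\right) \left(71076 - 156456\right)\right) = 153714 \left(-241376 - -6930806880\right) = 153714 \left(-241376 + 6930806880\right) = 153714 \cdot 6930565504 = 1065324945881856$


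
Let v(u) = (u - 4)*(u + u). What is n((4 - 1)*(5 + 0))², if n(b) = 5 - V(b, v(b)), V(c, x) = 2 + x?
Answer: 106929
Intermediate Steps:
v(u) = 2*u*(-4 + u) (v(u) = (-4 + u)*(2*u) = 2*u*(-4 + u))
n(b) = 3 - 2*b*(-4 + b) (n(b) = 5 - (2 + 2*b*(-4 + b)) = 5 + (-2 - 2*b*(-4 + b)) = 3 - 2*b*(-4 + b))
n((4 - 1)*(5 + 0))² = (3 - 2*(4 - 1)*(5 + 0)*(-4 + (4 - 1)*(5 + 0)))² = (3 - 2*3*5*(-4 + 3*5))² = (3 - 2*15*(-4 + 15))² = (3 - 2*15*11)² = (3 - 330)² = (-327)² = 106929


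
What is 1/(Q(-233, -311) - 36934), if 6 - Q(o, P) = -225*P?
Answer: -1/106903 ≈ -9.3543e-6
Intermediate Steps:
Q(o, P) = 6 + 225*P (Q(o, P) = 6 - (-225)*P = 6 + 225*P)
1/(Q(-233, -311) - 36934) = 1/((6 + 225*(-311)) - 36934) = 1/((6 - 69975) - 36934) = 1/(-69969 - 36934) = 1/(-106903) = -1/106903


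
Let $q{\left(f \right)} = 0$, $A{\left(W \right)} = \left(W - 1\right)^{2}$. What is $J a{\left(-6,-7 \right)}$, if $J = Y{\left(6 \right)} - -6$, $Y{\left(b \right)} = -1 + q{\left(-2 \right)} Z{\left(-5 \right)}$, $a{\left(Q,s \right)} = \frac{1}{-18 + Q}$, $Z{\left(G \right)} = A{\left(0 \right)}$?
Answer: $- \frac{5}{24} \approx -0.20833$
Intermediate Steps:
$A{\left(W \right)} = \left(-1 + W\right)^{2}$
$Z{\left(G \right)} = 1$ ($Z{\left(G \right)} = \left(-1 + 0\right)^{2} = \left(-1\right)^{2} = 1$)
$Y{\left(b \right)} = -1$ ($Y{\left(b \right)} = -1 + 0 \cdot 1 = -1 + 0 = -1$)
$J = 5$ ($J = -1 - -6 = -1 + 6 = 5$)
$J a{\left(-6,-7 \right)} = \frac{5}{-18 - 6} = \frac{5}{-24} = 5 \left(- \frac{1}{24}\right) = - \frac{5}{24}$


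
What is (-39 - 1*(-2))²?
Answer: 1369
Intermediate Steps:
(-39 - 1*(-2))² = (-39 + 2)² = (-37)² = 1369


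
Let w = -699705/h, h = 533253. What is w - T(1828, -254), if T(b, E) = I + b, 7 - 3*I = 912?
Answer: -814621534/533253 ≈ -1527.6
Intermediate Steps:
I = -905/3 (I = 7/3 - ⅓*912 = 7/3 - 304 = -905/3 ≈ -301.67)
T(b, E) = -905/3 + b
w = -233235/177751 (w = -699705/533253 = -699705*1/533253 = -233235/177751 ≈ -1.3121)
w - T(1828, -254) = -233235/177751 - (-905/3 + 1828) = -233235/177751 - 1*4579/3 = -233235/177751 - 4579/3 = -814621534/533253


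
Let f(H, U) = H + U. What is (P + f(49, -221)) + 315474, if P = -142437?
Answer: 172865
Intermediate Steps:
(P + f(49, -221)) + 315474 = (-142437 + (49 - 221)) + 315474 = (-142437 - 172) + 315474 = -142609 + 315474 = 172865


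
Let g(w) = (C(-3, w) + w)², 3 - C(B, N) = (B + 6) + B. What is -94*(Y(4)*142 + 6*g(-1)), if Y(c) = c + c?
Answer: -109040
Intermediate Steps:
C(B, N) = -3 - 2*B (C(B, N) = 3 - ((B + 6) + B) = 3 - ((6 + B) + B) = 3 - (6 + 2*B) = 3 + (-6 - 2*B) = -3 - 2*B)
Y(c) = 2*c
g(w) = (3 + w)² (g(w) = ((-3 - 2*(-3)) + w)² = ((-3 + 6) + w)² = (3 + w)²)
-94*(Y(4)*142 + 6*g(-1)) = -94*((2*4)*142 + 6*(3 - 1)²) = -94*(8*142 + 6*2²) = -94*(1136 + 6*4) = -94*(1136 + 24) = -94*1160 = -109040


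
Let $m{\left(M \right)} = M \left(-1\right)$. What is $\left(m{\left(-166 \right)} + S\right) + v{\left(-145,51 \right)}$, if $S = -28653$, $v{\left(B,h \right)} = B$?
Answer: $-28632$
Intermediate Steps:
$m{\left(M \right)} = - M$
$\left(m{\left(-166 \right)} + S\right) + v{\left(-145,51 \right)} = \left(\left(-1\right) \left(-166\right) - 28653\right) - 145 = \left(166 - 28653\right) - 145 = -28487 - 145 = -28632$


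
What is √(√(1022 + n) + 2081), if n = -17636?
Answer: √(2081 + 3*I*√1846) ≈ 45.64 + 1.4121*I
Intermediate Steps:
√(√(1022 + n) + 2081) = √(√(1022 - 17636) + 2081) = √(√(-16614) + 2081) = √(3*I*√1846 + 2081) = √(2081 + 3*I*√1846)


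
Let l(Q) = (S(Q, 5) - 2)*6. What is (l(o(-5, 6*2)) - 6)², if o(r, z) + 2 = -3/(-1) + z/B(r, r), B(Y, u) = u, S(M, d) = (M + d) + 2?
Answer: 6084/25 ≈ 243.36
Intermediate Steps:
S(M, d) = 2 + M + d
o(r, z) = 1 + z/r (o(r, z) = -2 + (-3/(-1) + z/r) = -2 + (-3*(-1) + z/r) = -2 + (3 + z/r) = 1 + z/r)
l(Q) = 30 + 6*Q (l(Q) = ((2 + Q + 5) - 2)*6 = ((7 + Q) - 2)*6 = (5 + Q)*6 = 30 + 6*Q)
(l(o(-5, 6*2)) - 6)² = ((30 + 6*((-5 + 6*2)/(-5))) - 6)² = ((30 + 6*(-(-5 + 12)/5)) - 6)² = ((30 + 6*(-⅕*7)) - 6)² = ((30 + 6*(-7/5)) - 6)² = ((30 - 42/5) - 6)² = (108/5 - 6)² = (78/5)² = 6084/25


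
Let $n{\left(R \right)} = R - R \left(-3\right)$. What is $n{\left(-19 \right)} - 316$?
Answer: $-392$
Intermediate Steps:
$n{\left(R \right)} = 4 R$ ($n{\left(R \right)} = R - - 3 R = R + 3 R = 4 R$)
$n{\left(-19 \right)} - 316 = 4 \left(-19\right) - 316 = -76 - 316 = -392$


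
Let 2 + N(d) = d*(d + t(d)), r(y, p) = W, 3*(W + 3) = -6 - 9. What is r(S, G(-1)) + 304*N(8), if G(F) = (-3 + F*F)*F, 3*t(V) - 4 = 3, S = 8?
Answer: 73544/3 ≈ 24515.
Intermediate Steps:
t(V) = 7/3 (t(V) = 4/3 + (⅓)*3 = 4/3 + 1 = 7/3)
G(F) = F*(-3 + F²) (G(F) = (-3 + F²)*F = F*(-3 + F²))
W = -8 (W = -3 + (-6 - 9)/3 = -3 + (⅓)*(-15) = -3 - 5 = -8)
r(y, p) = -8
N(d) = -2 + d*(7/3 + d) (N(d) = -2 + d*(d + 7/3) = -2 + d*(7/3 + d))
r(S, G(-1)) + 304*N(8) = -8 + 304*(-2 + 8² + (7/3)*8) = -8 + 304*(-2 + 64 + 56/3) = -8 + 304*(242/3) = -8 + 73568/3 = 73544/3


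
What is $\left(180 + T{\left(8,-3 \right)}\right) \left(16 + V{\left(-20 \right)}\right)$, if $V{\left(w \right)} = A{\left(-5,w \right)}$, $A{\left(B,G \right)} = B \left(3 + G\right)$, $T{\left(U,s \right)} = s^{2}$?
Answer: $19089$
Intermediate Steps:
$V{\left(w \right)} = -15 - 5 w$ ($V{\left(w \right)} = - 5 \left(3 + w\right) = -15 - 5 w$)
$\left(180 + T{\left(8,-3 \right)}\right) \left(16 + V{\left(-20 \right)}\right) = \left(180 + \left(-3\right)^{2}\right) \left(16 - -85\right) = \left(180 + 9\right) \left(16 + \left(-15 + 100\right)\right) = 189 \left(16 + 85\right) = 189 \cdot 101 = 19089$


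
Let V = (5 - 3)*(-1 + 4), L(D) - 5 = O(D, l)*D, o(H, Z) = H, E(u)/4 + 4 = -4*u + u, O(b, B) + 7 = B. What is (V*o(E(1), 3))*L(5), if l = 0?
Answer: 5040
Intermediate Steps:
O(b, B) = -7 + B
E(u) = -16 - 12*u (E(u) = -16 + 4*(-4*u + u) = -16 + 4*(-3*u) = -16 - 12*u)
L(D) = 5 - 7*D (L(D) = 5 + (-7 + 0)*D = 5 - 7*D)
V = 6 (V = 2*3 = 6)
(V*o(E(1), 3))*L(5) = (6*(-16 - 12*1))*(5 - 7*5) = (6*(-16 - 12))*(5 - 35) = (6*(-28))*(-30) = -168*(-30) = 5040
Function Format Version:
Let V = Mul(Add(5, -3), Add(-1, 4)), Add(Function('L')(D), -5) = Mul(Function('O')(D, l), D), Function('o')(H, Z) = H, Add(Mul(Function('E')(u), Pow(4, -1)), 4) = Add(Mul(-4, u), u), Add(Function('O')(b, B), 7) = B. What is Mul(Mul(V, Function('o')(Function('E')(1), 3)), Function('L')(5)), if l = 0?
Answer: 5040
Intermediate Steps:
Function('O')(b, B) = Add(-7, B)
Function('E')(u) = Add(-16, Mul(-12, u)) (Function('E')(u) = Add(-16, Mul(4, Add(Mul(-4, u), u))) = Add(-16, Mul(4, Mul(-3, u))) = Add(-16, Mul(-12, u)))
Function('L')(D) = Add(5, Mul(-7, D)) (Function('L')(D) = Add(5, Mul(Add(-7, 0), D)) = Add(5, Mul(-7, D)))
V = 6 (V = Mul(2, 3) = 6)
Mul(Mul(V, Function('o')(Function('E')(1), 3)), Function('L')(5)) = Mul(Mul(6, Add(-16, Mul(-12, 1))), Add(5, Mul(-7, 5))) = Mul(Mul(6, Add(-16, -12)), Add(5, -35)) = Mul(Mul(6, -28), -30) = Mul(-168, -30) = 5040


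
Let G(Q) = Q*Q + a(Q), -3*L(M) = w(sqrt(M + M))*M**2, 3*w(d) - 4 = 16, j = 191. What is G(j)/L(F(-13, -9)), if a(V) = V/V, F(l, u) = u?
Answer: -18241/90 ≈ -202.68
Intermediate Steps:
a(V) = 1
w(d) = 20/3 (w(d) = 4/3 + (1/3)*16 = 4/3 + 16/3 = 20/3)
L(M) = -20*M**2/9
G(Q) = 1 + Q**2 (G(Q) = Q*Q + 1 = Q**2 + 1 = 1 + Q**2)
G(j)/L(F(-13, -9)) = (1 + 191**2)/((-20/9*(-9)**2)) = (1 + 36481)/((-20/9*81)) = 36482/(-180) = 36482*(-1/180) = -18241/90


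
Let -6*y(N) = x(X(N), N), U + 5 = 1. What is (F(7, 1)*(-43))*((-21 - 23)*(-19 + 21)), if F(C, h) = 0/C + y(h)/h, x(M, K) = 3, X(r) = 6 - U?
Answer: -1892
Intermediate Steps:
U = -4 (U = -5 + 1 = -4)
X(r) = 10 (X(r) = 6 - 1*(-4) = 6 + 4 = 10)
y(N) = -½ (y(N) = -⅙*3 = -½)
F(C, h) = -1/(2*h) (F(C, h) = 0/C - 1/(2*h) = 0 - 1/(2*h) = -1/(2*h))
(F(7, 1)*(-43))*((-21 - 23)*(-19 + 21)) = (-½/1*(-43))*((-21 - 23)*(-19 + 21)) = (-½*1*(-43))*(-44*2) = -½*(-43)*(-88) = (43/2)*(-88) = -1892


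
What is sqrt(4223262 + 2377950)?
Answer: 6*sqrt(183367) ≈ 2569.3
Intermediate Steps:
sqrt(4223262 + 2377950) = sqrt(6601212) = 6*sqrt(183367)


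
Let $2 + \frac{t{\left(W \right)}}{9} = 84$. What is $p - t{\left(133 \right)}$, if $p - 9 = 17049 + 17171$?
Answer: $33491$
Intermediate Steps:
$t{\left(W \right)} = 738$ ($t{\left(W \right)} = -18 + 9 \cdot 84 = -18 + 756 = 738$)
$p = 34229$ ($p = 9 + \left(17049 + 17171\right) = 9 + 34220 = 34229$)
$p - t{\left(133 \right)} = 34229 - 738 = 33491$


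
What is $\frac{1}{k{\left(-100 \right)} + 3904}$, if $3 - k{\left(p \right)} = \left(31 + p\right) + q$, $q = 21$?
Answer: $\frac{1}{3955} \approx 0.00025284$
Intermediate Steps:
$k{\left(p \right)} = -49 - p$ ($k{\left(p \right)} = 3 - \left(\left(31 + p\right) + 21\right) = 3 - \left(52 + p\right) = -49 - p$)
$\frac{1}{k{\left(-100 \right)} + 3904} = \frac{1}{\left(-49 - -100\right) + 3904} = \frac{1}{\left(-49 + 100\right) + 3904} = \frac{1}{51 + 3904} = \frac{1}{3955}$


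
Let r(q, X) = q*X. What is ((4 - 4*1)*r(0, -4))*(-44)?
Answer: 0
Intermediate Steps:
r(q, X) = X*q
((4 - 4*1)*r(0, -4))*(-44) = ((4 - 4*1)*(-4*0))*(-44) = ((4 - 4)*0)*(-44) = (0*0)*(-44) = 0*(-44) = 0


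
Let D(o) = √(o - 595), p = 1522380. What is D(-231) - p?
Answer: -1522380 + I*√826 ≈ -1.5224e+6 + 28.74*I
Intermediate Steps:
D(o) = √(-595 + o)
D(-231) - p = √(-595 - 231) - 1*1522380 = √(-826) - 1522380 = I*√826 - 1522380 = -1522380 + I*√826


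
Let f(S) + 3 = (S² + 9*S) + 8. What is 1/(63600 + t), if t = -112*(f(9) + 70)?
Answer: 1/37056 ≈ 2.6986e-5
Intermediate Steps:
f(S) = 5 + S² + 9*S (f(S) = -3 + ((S² + 9*S) + 8) = -3 + (8 + S² + 9*S) = 5 + S² + 9*S)
t = -26544 (t = -112*((5 + 9² + 9*9) + 70) = -112*((5 + 81 + 81) + 70) = -112*(167 + 70) = -112*237 = -26544)
1/(63600 + t) = 1/(63600 - 26544) = 1/37056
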